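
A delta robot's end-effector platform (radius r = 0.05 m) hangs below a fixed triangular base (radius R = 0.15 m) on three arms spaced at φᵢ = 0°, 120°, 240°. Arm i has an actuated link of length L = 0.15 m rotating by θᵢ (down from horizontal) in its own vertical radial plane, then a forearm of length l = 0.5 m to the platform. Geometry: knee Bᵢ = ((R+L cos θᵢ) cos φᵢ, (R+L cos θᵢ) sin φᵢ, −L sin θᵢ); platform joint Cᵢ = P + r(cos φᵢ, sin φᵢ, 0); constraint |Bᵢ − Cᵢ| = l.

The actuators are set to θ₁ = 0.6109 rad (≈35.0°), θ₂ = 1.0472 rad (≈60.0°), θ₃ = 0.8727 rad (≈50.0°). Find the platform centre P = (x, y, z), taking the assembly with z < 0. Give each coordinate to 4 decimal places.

(0.0777, -0.0355, -0.5632)

centre 1 = (0.2229·cos0.0°, 0.2229·sin0.0°, -0.0860) = (0.2229, 0.0000, -0.0860)
arm 2 at φ=120.0°: e+L cos θ2 = 0.1750;  centre 2 = (-0.0875, 0.1516, -0.1299)
arm 3 at φ=240.0°: e+L cos θ3 = 0.1964;  centre 3 = (-0.0982, -0.1701, -0.1149)
|centre ₂|²−|centre ₁|² = -0.0096;  |centre ₃|²−|centre ₁|² = -0.0053
[-0.6207 0.3031 -0.0877]·P = -0.0096;  [-0.6422 -0.3402 -0.0577]·P = -0.0053
Cramer: x(z) = 0.0120-0.1167z;  y(z) = -0.0071+0.0505z
quadratic in z: (1.0162)z²+(0.2206)z+(-0.1981)=0, √Δ=0.9240 → z ∈ {-0.5632, 0.3461}; z = -0.5632 (taking z<0)
x = 0.0777, y = -0.0355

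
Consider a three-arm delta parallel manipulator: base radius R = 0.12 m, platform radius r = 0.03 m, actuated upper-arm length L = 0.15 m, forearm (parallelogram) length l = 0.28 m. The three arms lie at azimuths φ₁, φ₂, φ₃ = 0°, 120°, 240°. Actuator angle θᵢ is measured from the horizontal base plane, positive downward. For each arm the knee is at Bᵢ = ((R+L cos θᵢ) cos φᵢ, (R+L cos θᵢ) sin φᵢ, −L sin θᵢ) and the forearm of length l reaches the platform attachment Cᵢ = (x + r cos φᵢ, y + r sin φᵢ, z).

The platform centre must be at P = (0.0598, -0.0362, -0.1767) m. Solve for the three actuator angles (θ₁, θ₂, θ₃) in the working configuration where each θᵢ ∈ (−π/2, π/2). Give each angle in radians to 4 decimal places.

θ₁ = -0.2615, θ₂ = 0.6984, θ₃ = 0.2616

φ1=0.0° → target in arm frame (0.0598, -0.0362)
  A=0.0302, B=-0.1767, C=(l²−L²−A²−y'²−z²)/(2L)=0.0748
  θ1 = atan2(B,A) + arccos(C/0.1793) = -0.2615
arm 2 (φ=120.0°): x'=-0.0613, y'=-0.0337
  A=0.1513, B=-0.1767, C=(l²−L²−A²−y'²−z²)/(2L)=0.0022
  γ=atan2(-0.1767,0.1513)=-0.8628;  ψ=arccos(0.0095)=1.5613;  θ2=γ+ψ≈0.6984
rotate P by −φ3: (0.0015, 0.0699, -0.1767)
  A cos θ + B sin θ = C:  0.0885·cos θ + -0.1767·sin θ = 0.0398
  γ=atan2(-0.1767,0.0885)=-1.1062;  ψ=arccos(0.2016)=1.3678;  θ3=γ+ψ≈0.2616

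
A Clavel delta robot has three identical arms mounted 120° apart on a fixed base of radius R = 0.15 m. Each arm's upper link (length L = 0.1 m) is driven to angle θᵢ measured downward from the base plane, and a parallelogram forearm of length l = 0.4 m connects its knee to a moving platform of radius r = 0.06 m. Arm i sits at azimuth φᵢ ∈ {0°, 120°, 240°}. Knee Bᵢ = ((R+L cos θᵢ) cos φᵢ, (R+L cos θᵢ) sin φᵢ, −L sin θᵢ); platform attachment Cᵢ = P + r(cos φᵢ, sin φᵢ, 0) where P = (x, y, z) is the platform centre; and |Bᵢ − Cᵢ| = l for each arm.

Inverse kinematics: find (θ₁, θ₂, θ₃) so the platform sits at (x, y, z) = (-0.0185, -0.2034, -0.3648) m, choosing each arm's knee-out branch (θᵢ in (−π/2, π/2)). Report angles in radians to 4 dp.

θ₁ = 0.7850, θ₂ = 1.3963, θ₃ = -0.2621

rotate P by −φ1: (-0.0185, -0.2034, -0.3648)
  A cos θ + B sin θ = C:  0.1085·cos θ + -0.3648·sin θ = -0.1811
  θ1 = atan2(B,A) + arccos(C/0.3806) = 0.7850
φ2=120.0° → target in arm frame (-0.1669, 0.1177)
  A cos θ + B sin θ = C:  0.2569·cos θ + -0.3648·sin θ = -0.3147
  θ2 = atan2(B,A) + arccos(C/0.4462) = 1.3963
arm 3 (φ=240.0°): x'=0.1854, y'=0.0857
  A=-0.0954, B=-0.3648, C=(l²−L²−A²−y'²−z²)/(2L)=0.0024
  γ=atan2(-0.3648,-0.0954)=-1.8266;  ψ=arccos(0.0064)=1.5644;  θ3=γ+ψ≈-0.2621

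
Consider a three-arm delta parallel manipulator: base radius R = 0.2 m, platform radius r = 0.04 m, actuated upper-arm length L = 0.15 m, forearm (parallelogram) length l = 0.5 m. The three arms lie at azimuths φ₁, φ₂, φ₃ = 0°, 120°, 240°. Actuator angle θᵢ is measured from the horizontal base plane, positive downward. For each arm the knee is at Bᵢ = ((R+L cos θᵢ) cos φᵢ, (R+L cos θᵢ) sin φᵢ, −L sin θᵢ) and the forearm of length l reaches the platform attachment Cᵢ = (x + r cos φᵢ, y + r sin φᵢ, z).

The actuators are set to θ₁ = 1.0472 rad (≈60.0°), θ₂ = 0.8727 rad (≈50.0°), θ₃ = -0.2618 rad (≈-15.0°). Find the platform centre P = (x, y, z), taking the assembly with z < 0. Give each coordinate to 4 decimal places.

(-0.1205, -0.1514, -0.4473)

φ1=0.0°: virtual centre (0.2350, 0.0000, -0.1299), radius l
φ2=120.0°: virtual centre (-0.1282, 0.2221, -0.1149), radius l
O3 = (0.3049·cos240.0°, 0.3049·sin240.0°, 0.0388) = (-0.1524, -0.2640, 0.0388)
|O₂|²−|O₁|² = 0.0069;  |O₃|²−|O₁|² = 0.0224
plane₁₂: -0.7264x+0.4441y+0.0300z = 0.0069
det = 0.7278;  x = -0.0186+0.2277z,  y = -0.0150+0.3049z
quadratic in z: (1.1448)z²+(0.1351)z+(-0.1686)=0, √Δ=0.8889 → z ∈ {-0.4473, 0.3292}; z = -0.4473 (taking z<0)
x = -0.1205, y = -0.1514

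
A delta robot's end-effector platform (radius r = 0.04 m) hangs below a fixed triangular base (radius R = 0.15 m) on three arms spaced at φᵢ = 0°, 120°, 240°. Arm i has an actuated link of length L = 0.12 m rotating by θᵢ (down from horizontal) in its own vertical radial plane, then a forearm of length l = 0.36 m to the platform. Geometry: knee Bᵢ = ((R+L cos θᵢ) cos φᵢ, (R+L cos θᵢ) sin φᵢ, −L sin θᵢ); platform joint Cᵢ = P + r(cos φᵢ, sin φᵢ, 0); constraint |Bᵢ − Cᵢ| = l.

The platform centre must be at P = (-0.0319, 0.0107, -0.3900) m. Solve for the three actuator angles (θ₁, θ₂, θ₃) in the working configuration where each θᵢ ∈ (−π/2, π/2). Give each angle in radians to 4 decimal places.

θ₁ = 0.9601, θ₂ = 0.6982, θ₃ = 0.7855

rotate P by −φ1: (-0.0319, 0.0107, -0.3900)
  A=0.1419, B=-0.3900, C=(l²−L²−A²−y'²−z²)/(2L)=-0.2381
  θ1 = atan2(B,A) + arccos(C/0.4150) = 0.9601
arm 2 (φ=120.0°): x'=0.0252, y'=0.0223
  e−x'=0.0848;  (l²−L²−(e−x')²−y'²−z²)/2L = -0.1858
  θ2 = atan2(B,A) + arccos(C/0.3991) = 0.6982
φ3=240.0° → target in arm frame (0.0067, -0.0330)
  e−x'=0.1033;  (l²−L²−(e−x')²−y'²−z²)/2L = -0.2028
  γ=atan2(-0.3900,0.1033)=-1.3118;  ψ=arccos(-0.5026)=2.0973;  θ3=γ+ψ≈0.7855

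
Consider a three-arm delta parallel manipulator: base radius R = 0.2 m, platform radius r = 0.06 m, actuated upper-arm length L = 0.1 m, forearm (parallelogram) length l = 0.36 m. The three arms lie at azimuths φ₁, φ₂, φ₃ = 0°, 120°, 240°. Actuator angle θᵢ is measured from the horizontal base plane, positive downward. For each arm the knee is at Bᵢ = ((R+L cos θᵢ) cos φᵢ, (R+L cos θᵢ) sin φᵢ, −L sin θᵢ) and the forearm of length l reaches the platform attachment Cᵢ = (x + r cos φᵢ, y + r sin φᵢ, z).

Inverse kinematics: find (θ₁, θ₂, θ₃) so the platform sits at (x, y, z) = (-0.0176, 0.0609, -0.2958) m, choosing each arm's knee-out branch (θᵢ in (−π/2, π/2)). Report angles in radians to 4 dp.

φ1=0.0° → target in arm frame (-0.0176, 0.0609)
  A=0.1576, B=-0.2958, C=(l²−L²−A²−y'²−z²)/(2L)=0.0178
  √(A²+B²)=0.3352;  θ1 = -1.0813+1.5177 ≈ 0.4365
rotate P by −φ2: (0.0615, -0.0152, -0.2958)
  A cos θ + B sin θ = C:  0.0785·cos θ + -0.2958·sin θ = 0.1286
  γ=atan2(-0.2958,0.0785)=-1.3115;  ψ=arccos(0.4201)=1.1372;  θ2=γ+ψ≈-0.1743
rotate P by −φ3: (-0.0439, -0.0457, -0.2958)
  A cos θ + B sin θ = C:  0.1839·cos θ + -0.2958·sin θ = -0.0191
  γ=atan2(-0.2958,0.1839)=-1.0145;  ψ=arccos(-0.0548)=1.6257;  θ3=γ+ψ≈0.6112

θ₁ = 0.4365, θ₂ = -0.1743, θ₃ = 0.6112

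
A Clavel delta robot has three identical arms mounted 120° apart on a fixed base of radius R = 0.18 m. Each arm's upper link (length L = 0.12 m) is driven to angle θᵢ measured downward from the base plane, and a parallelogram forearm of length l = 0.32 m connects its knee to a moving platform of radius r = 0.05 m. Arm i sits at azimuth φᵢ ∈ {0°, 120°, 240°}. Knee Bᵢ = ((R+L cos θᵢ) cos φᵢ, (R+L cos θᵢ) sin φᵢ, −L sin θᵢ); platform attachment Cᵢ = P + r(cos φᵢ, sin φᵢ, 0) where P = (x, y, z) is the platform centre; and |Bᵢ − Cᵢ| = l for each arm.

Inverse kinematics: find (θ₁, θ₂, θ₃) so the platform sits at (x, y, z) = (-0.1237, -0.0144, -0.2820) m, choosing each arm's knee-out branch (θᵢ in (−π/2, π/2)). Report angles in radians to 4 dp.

φ1=0.0° → target in arm frame (-0.1237, -0.0144)
  A cos θ + B sin θ = C:  0.2537·cos θ + -0.2820·sin θ = -0.2337
  γ=atan2(-0.2820,0.2537)=-0.8382;  ψ=arccos(-0.6162)=2.2347;  θ1=γ+ψ≈1.3965
arm 2 (φ=120.0°): x'=0.0494, y'=0.1143
  A=0.0806, B=-0.2820, C=(l²−L²−A²−y'²−z²)/(2L)=-0.0462
  γ=atan2(-0.2820,0.0806)=-1.2923;  ψ=arccos(-0.1576)=1.7291;  θ2=γ+ψ≈0.4367
rotate P by −φ3: (0.0743, -0.0999, -0.2820)
  e−x'=0.0557;  (l²−L²−(e−x')²−y'²−z²)/2L = -0.0192
  γ=atan2(-0.2820,0.0557)=-1.3759;  ψ=arccos(-0.0668)=1.6377;  θ3=γ+ψ≈0.2618

θ₁ = 1.3965, θ₂ = 0.4367, θ₃ = 0.2618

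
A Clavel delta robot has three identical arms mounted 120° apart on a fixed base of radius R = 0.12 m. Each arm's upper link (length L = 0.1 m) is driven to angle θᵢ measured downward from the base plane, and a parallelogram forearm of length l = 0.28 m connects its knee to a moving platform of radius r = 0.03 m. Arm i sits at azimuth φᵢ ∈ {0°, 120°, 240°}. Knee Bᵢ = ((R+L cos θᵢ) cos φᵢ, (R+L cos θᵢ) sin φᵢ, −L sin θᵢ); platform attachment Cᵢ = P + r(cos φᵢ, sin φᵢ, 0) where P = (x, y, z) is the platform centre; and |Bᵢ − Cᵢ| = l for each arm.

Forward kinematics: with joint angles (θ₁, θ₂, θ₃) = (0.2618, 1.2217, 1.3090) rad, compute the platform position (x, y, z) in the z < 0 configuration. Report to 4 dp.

O1 = (0.1866·cos0.0°, 0.1866·sin0.0°, -0.0259) = (0.1866, 0.0000, -0.0259)
φ2=120.0°: virtual centre (-0.0621, 0.1076, -0.0940), radius l
O3 = (0.1159·cos240.0°, 0.1159·sin240.0°, -0.0966) = (-0.0579, -0.1004, -0.0966)
subtract pairs → two planes through P
plane₁₂: -0.4974x+0.2151y+-0.1362z = -0.0112
det = 0.2050;  x = 0.0243+-0.2817z,  y = 0.0041+-0.0183z
quadratic in z: (1.0797)z²+(0.1430)z+(-0.0514)=0, √Δ=0.4923 → z ∈ {-0.2942, 0.1618}; z = -0.2942 (taking z<0)
x = 0.1072, y = 0.0095

(0.1072, 0.0095, -0.2942)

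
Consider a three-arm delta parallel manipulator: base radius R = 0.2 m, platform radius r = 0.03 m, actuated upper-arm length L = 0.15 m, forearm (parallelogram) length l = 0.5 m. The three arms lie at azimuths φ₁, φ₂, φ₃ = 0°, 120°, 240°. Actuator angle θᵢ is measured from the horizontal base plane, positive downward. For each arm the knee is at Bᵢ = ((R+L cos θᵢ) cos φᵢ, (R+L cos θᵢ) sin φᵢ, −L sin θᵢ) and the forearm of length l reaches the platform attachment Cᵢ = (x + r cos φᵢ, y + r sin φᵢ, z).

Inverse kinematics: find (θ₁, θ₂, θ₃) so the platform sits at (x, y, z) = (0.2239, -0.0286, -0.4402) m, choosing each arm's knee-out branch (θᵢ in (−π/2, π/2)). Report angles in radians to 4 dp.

θ₁ = -0.3493, θ₂ = 1.2216, θ₃ = 1.0470

φ1=0.0° → target in arm frame (0.2239, -0.0286)
  e−x'=-0.0539;  (l²−L²−(e−x')²−y'²−z²)/2L = 0.1000
  √(A²+B²)=0.4435;  θ1 = -1.6926+1.3433 ≈ -0.3493
φ2=120.0° → target in arm frame (-0.1367, -0.1796)
  A cos θ + B sin θ = C:  0.3067·cos θ + -0.4402·sin θ = -0.3087
  √(A²+B²)=0.5365;  θ2 = -0.9622+2.1839 ≈ 1.2216
φ3=240.0° → target in arm frame (-0.0872, 0.2082)
  A=0.2572, B=-0.4402, C=(l²−L²−A²−y'²−z²)/(2L)=-0.2526
  √(A²+B²)=0.5098;  θ3 = -1.0420+2.0891 ≈ 1.0470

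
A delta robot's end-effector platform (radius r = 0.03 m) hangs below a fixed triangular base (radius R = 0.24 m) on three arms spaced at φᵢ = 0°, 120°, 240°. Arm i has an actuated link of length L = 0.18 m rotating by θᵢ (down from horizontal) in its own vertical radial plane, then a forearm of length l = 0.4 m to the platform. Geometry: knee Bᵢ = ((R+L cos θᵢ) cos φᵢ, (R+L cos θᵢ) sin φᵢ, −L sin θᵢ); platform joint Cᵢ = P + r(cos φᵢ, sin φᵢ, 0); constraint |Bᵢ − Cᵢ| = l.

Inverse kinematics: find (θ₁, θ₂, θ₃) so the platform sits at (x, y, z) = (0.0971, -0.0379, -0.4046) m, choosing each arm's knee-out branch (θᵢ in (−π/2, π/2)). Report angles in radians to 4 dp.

arm 1 (φ=0.0°): x'=0.0971, y'=-0.0379
  A=0.1129, B=-0.4046, C=(l²−L²−A²−y'²−z²)/(2L)=-0.1397
  √(A²+B²)=0.4201;  θ1 = -1.2987+1.9098 ≈ 0.6111
rotate P by −φ2: (-0.0814, -0.0651, -0.4046)
  A cos θ + B sin θ = C:  0.2914·cos θ + -0.4046·sin θ = -0.3479
  γ=atan2(-0.4046,0.2914)=-0.9467;  ψ=arccos(-0.6977)=2.3430;  θ2=γ+ψ≈1.3964
rotate P by −φ3: (-0.0157, 0.1030, -0.4046)
  e−x'=0.2257;  (l²−L²−(e−x')²−y'²−z²)/2L = -0.2713
  √(A²+B²)=0.4633;  θ3 = -1.0619+2.1964 ≈ 1.1345

θ₁ = 0.6111, θ₂ = 1.3964, θ₃ = 1.1345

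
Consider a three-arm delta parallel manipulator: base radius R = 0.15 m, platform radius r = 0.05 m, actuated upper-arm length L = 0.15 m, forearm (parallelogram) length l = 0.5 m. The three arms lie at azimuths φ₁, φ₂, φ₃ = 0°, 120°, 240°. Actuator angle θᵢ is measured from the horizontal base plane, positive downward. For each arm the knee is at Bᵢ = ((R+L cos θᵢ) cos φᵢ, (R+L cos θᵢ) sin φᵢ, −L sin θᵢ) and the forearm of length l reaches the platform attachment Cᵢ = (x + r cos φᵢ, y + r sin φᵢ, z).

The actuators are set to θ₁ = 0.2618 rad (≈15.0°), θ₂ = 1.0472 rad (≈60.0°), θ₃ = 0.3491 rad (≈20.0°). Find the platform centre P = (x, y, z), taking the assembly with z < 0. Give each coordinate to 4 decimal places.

arm 1 at φ=0.0°: ρ1 = 0.2449;  centre 1 = (0.2449, 0.0000, -0.0388)
arm 2 at φ=120.0°: ρ2 = 0.1750;  centre 2 = (-0.0875, 0.1516, -0.1299)
arm 3 at φ=240.0°: ρ3 = 0.2410;  centre 3 = (-0.1205, -0.2087, -0.0513)
|centre ₂|²−|centre ₁|² = -0.0140;  |centre ₃|²−|centre ₁|² = -0.0008
plane₁₂: -0.6648x+0.3031y+-0.1822z = -0.0140
Cramer: x(z) = 0.0122-0.1675z;  y(z) = -0.0194+0.2335z
sphere 1 gives Az²+Bz+C=0 with A=1.0826, B=0.1466, C=-0.1940;  B²−4AC=0.8614;  roots -0.4963, 0.3610;  negative root z = -0.4963
x = 0.0953, y = -0.1353

(0.0953, -0.1353, -0.4963)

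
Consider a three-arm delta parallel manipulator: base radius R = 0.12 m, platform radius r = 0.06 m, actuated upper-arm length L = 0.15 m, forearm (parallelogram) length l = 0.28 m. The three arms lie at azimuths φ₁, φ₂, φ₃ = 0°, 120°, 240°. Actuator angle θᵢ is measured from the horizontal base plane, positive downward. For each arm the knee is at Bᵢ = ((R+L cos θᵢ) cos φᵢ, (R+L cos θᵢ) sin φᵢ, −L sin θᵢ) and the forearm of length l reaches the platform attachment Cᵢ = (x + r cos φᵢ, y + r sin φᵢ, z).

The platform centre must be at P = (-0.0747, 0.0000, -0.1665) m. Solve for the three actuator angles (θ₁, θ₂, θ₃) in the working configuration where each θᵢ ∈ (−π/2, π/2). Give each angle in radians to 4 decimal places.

θ₁ = 0.5234, θ₂ = -0.3493, θ₃ = -0.3493

rotate P by −φ1: (-0.0747, 0.0000, -0.1665)
  A=0.1347, B=-0.1665, C=(l²−L²−A²−y'²−z²)/(2L)=0.0334
  γ=atan2(-0.1665,0.1347)=-0.8906;  ψ=arccos(0.1562)=1.4140;  θ1=γ+ψ≈0.5234
arm 2 (φ=120.0°): x'=0.0373, y'=0.0647
  A=0.0227, B=-0.1665, C=(l²−L²−A²−y'²−z²)/(2L)=0.0783
  γ=atan2(-0.1665,0.0227)=-1.4356;  ψ=arccos(0.4658)=1.0863;  θ2=γ+ψ≈-0.3493
arm 3 (φ=240.0°): x'=0.0374, y'=-0.0647
  e−x'=0.0226;  (l²−L²−(e−x')²−y'²−z²)/2L = 0.0783
  θ3 = atan2(B,A) + arccos(C/0.1680) = -0.3493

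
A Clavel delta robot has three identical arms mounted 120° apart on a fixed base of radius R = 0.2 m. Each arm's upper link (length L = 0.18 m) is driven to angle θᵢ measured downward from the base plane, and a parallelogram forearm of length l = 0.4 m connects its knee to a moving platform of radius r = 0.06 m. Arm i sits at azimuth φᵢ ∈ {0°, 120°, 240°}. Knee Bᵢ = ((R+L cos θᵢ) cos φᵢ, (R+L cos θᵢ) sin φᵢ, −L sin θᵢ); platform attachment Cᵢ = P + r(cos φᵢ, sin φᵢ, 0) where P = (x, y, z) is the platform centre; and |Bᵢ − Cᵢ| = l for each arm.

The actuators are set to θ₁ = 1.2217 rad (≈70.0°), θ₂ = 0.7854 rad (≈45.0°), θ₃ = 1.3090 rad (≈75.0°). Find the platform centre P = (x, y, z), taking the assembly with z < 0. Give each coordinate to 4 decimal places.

(-0.0306, 0.0830, -0.4841)

φ1=0.0°: virtual centre (0.2016, 0.0000, -0.1691), radius l
φ2=120.0°: virtual centre (-0.1336, 0.2315, -0.1273), radius l
arm 3 at φ=240.0°: e+L cos θ3 = 0.1866;  O3 = (-0.0933, -0.1616, -0.1739)
subtract pairs → two planes through P
[-0.6704 0.4629 0.0837]·P = 0.0184;  [-0.5897 -0.3232 -0.0094]·P = -0.0042
Cramer: x(z) = -0.0082+0.0463z;  y(z) = 0.0279-0.1138z
into |P−O₁|² = l²: 1.0151z² + 0.3125z + -0.0866 = 0;  Δ = 0.4494;  z = -0.4841 or 0.1763 → z<0 root = -0.4841
x = -0.0306, y = 0.0830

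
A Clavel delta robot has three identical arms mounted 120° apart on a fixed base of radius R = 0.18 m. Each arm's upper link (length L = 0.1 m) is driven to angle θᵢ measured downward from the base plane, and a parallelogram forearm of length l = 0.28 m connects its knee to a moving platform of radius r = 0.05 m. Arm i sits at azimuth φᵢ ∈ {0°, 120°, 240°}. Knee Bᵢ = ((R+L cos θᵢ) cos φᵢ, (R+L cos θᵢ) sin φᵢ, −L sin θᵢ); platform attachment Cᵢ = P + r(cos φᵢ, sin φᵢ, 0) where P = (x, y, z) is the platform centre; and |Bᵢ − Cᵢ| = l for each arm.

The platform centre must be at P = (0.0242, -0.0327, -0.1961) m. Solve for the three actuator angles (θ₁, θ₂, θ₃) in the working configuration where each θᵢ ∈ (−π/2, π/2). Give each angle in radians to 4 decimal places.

φ1=0.0° → target in arm frame (0.0242, -0.0327)
  A cos θ + B sin θ = C:  0.1058·cos θ + -0.1961·sin θ = 0.0884
  √(A²+B²)=0.2228;  θ1 = -1.0760+1.1628 ≈ 0.0868
rotate P by −φ2: (-0.0404, -0.0046, -0.1961)
  A cos θ + B sin θ = C:  0.1704·cos θ + -0.1961·sin θ = 0.0044
  θ2 = atan2(B,A) + arccos(C/0.2598) = 0.6985
rotate P by −φ3: (0.0162, 0.0373, -0.1961)
  e−x'=0.1138;  (l²−L²−(e−x')²−y'²−z²)/2L = 0.0780
  θ3 = atan2(B,A) + arccos(C/0.2267) = 0.1744

θ₁ = 0.0868, θ₂ = 0.6985, θ₃ = 0.1744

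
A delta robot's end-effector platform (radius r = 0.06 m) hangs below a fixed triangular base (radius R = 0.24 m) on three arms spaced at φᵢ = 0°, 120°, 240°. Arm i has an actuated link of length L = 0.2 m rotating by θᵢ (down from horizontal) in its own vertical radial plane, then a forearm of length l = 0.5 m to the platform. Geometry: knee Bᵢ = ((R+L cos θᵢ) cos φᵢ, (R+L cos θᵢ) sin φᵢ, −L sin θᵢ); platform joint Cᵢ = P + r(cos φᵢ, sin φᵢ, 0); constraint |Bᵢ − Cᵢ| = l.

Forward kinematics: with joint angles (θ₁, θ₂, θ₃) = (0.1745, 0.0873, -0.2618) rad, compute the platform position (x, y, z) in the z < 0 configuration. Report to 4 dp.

φ1=0.0°: virtual centre (0.3770, 0.0000, -0.0347), radius l
arm 2 at φ=120.0°: e+L cos θ2 = 0.3792;  O2 = (-0.1896, 0.3284, -0.0174)
φ3=240.0°: virtual centre (-0.1866, -0.3232, 0.0518), radius l
|O₂|²−|O₁|² = 0.0008;  |O₃|²−|O₁|² = -0.0014
plane₁₂: -1.1332x+0.6569y+0.0346z = 0.0008
Cramer: x(z) = 0.0002+0.0923z;  y(z) = 0.0017+0.1066z
into |P−O₁|² = l²: 1.0199z² + 0.0002z + -0.1069 = 0;  Δ = 0.4360;  z = -0.3238 or 0.3236 → z<0 root = -0.3238
x = -0.0296, y = -0.0329

(-0.0296, -0.0329, -0.3238)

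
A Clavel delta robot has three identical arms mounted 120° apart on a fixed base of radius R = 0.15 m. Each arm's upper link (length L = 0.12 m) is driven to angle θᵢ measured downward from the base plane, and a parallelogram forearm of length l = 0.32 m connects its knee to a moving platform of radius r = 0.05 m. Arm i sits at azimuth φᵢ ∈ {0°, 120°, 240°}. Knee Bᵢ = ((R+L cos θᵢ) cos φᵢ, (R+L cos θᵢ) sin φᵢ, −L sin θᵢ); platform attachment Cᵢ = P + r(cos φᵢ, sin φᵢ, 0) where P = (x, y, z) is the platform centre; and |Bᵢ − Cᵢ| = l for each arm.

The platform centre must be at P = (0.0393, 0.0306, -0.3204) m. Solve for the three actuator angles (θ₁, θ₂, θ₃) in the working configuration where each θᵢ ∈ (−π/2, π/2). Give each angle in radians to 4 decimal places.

rotate P by −φ1: (0.0393, 0.0306, -0.3204)
  A cos θ + B sin θ = C:  0.0607·cos θ + -0.3204·sin θ = -0.0803
  γ=atan2(-0.3204,0.0607)=-1.3836;  ψ=arccos(-0.2463)=1.8197;  θ1=γ+ψ≈0.4361
arm 2 (φ=120.0°): x'=0.0069, y'=-0.0493
  A=0.0931, B=-0.3204, C=(l²−L²−A²−y'²−z²)/(2L)=-0.1074
  θ2 = atan2(B,A) + arccos(C/0.3337) = 0.6105
rotate P by −φ3: (-0.0462, 0.0187, -0.3204)
  A cos θ + B sin θ = C:  0.1462·cos θ + -0.3204·sin θ = -0.1515
  √(A²+B²)=0.3522;  θ3 = -1.1428+2.0156 ≈ 0.8728

θ₁ = 0.4361, θ₂ = 0.6105, θ₃ = 0.8728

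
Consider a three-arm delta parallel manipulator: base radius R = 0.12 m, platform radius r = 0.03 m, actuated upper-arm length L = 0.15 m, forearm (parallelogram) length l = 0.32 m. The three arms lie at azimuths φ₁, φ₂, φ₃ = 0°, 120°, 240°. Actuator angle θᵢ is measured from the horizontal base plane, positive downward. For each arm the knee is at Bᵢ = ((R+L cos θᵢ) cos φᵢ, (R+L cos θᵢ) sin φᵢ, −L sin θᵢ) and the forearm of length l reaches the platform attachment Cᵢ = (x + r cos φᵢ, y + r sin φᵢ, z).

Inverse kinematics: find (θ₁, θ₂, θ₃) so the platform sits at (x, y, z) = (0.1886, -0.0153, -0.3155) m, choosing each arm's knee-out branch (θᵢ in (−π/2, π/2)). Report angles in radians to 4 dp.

θ₁ = 0.0002, θ₂ = 1.3960, θ₃ = 1.3089

rotate P by −φ1: (0.1886, -0.0153, -0.3155)
  A cos θ + B sin θ = C:  -0.0986·cos θ + -0.3155·sin θ = -0.0987
  √(A²+B²)=0.3305;  θ1 = -1.8737+1.8739 ≈ 0.0002
rotate P by −φ2: (-0.1076, -0.1557, -0.3155)
  A cos θ + B sin θ = C:  0.1976·cos θ + -0.3155·sin θ = -0.2763
  θ2 = atan2(B,A) + arccos(C/0.3722) = 1.3960
φ3=240.0° → target in arm frame (-0.0810, 0.1710)
  e−x'=0.1710;  (l²−L²−(e−x')²−y'²−z²)/2L = -0.2604
  γ=atan2(-0.3155,0.1710)=-1.0740;  ψ=arccos(-0.7257)=2.3829;  θ3=γ+ψ≈1.3089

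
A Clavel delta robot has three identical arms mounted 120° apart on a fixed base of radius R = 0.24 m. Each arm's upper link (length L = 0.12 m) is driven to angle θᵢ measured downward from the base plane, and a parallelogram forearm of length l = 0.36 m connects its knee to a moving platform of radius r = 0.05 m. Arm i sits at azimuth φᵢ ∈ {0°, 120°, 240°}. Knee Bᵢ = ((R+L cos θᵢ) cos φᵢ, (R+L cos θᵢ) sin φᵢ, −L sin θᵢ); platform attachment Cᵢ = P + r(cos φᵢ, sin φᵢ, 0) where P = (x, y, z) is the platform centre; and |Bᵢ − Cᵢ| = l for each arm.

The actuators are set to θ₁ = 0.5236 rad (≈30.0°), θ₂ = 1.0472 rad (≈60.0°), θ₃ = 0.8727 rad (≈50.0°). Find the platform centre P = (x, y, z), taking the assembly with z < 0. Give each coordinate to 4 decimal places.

S1 = (0.2939·cos0.0°, 0.2939·sin0.0°, -0.0600) = (0.2939, 0.0000, -0.0600)
arm 2 at φ=120.0°: e+L cos θ2 = 0.2500;  S2 = (-0.1250, 0.2165, -0.1039)
S3 = (0.2671·cos240.0°, 0.2671·sin240.0°, -0.0919) = (-0.1336, -0.2313, -0.0919)
subtract pairs → two planes through P
[-0.8378 0.4330 -0.0878]·P = -0.0167;  [-0.8550 -0.4627 -0.0639]·P = -0.0102
Cramer: x(z) = 0.0160-0.0901z;  y(z) = -0.0076+0.0285z
into |P−S₁|² = l²: 1.0089z² + 0.1697z + -0.0487 = 0;  Δ = 0.2253;  z = -0.3193 or 0.1512 → z<0 root = -0.3193
x = 0.0448, y = -0.0167

(0.0448, -0.0167, -0.3193)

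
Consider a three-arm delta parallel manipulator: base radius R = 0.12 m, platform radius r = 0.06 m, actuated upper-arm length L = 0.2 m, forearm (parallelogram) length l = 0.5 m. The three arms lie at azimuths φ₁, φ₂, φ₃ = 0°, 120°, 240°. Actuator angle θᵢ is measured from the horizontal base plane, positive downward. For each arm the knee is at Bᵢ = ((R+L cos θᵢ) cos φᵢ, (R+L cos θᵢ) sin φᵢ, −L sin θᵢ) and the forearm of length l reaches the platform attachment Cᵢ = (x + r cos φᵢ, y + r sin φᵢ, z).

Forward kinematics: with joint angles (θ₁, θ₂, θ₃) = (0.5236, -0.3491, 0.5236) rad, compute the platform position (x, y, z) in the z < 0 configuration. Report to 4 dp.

φ1=0.0°: virtual centre (0.2332, 0.0000, -0.1000), radius l
arm 2 at φ=120.0°: ρ2 = 0.2479;  centre 2 = (-0.1240, 0.2147, 0.0684)
φ3=240.0°: virtual centre (-0.1166, -0.2020, -0.1000), radius l
|centre ₂|²−|centre ₁|² = 0.0018;  |centre ₃|²−|centre ₁|² = 0.0000
linear system: -0.7143x+0.4294y = 0.0018−0.3368z; -0.6996x+-0.4039y = 0.0000−0.0000z
det = 0.5890;  x = -0.0012+0.2310z,  y = 0.0021+-0.4001z
sphere 1 gives Az²+Bz+C=0 with A=1.2134, B=0.0900, C=-0.1850;  B²−4AC=0.9063;  roots -0.4294, 0.3552;  negative root z = -0.4294
x = -0.1004, y = 0.1739

(-0.1004, 0.1739, -0.4294)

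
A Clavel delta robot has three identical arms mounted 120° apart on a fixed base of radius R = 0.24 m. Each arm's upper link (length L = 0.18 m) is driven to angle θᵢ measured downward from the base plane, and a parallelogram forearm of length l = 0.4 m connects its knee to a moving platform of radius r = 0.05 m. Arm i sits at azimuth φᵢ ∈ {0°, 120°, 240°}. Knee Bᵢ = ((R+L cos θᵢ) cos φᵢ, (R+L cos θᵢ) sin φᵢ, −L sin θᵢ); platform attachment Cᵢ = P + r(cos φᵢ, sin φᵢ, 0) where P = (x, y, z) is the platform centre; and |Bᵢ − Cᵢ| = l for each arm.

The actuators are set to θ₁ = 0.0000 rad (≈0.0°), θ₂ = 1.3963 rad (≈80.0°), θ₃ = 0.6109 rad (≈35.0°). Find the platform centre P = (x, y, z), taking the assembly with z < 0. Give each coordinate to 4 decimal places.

O1 = (0.3700·cos0.0°, 0.3700·sin0.0°, 0.0000) = (0.3700, 0.0000, 0.0000)
φ2=120.0°: virtual centre (-0.1106, 0.1916, -0.1773), radius l
φ3=240.0°: virtual centre (-0.1687, -0.2922, -0.1032), radius l
|O₂|²−|O₁|² = -0.0565;  |O₃|²−|O₁|² = -0.0124
linear system: -0.9613x+0.3832y = -0.0565−-0.3545z; -1.0774x+-0.5845y = -0.0124−-0.2065z
Cramer: x(z) = 0.0388-0.2938z;  y(z) = -0.0503+0.1883z
into |P−O₁|² = l²: 1.1217z² + 0.1757z + -0.0478 = 0;  Δ = 0.2451;  z = -0.2990 or 0.1424 → z<0 root = -0.2990
x = 0.1266, y = -0.1066

(0.1266, -0.1066, -0.2990)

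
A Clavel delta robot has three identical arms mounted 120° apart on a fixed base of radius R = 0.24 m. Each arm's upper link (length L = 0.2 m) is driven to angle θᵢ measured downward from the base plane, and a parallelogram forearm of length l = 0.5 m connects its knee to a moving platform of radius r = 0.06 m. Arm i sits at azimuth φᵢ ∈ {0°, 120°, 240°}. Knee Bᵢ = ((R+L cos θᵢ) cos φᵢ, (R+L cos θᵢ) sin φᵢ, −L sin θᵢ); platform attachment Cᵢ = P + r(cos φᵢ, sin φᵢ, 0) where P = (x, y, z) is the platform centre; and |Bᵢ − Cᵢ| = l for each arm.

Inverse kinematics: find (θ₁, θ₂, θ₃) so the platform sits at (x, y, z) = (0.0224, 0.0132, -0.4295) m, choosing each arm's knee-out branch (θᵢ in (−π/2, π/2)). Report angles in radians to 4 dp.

θ₁ = 0.3489, θ₂ = 0.4365, θ₃ = 0.5235

arm 1 (φ=0.0°): x'=0.0224, y'=0.0132
  e−x'=0.1576;  (l²−L²−(e−x')²−y'²−z²)/2L = 0.0013
  √(A²+B²)=0.4575;  θ1 = -1.2191+1.5680 ≈ 0.3489
arm 2 (φ=120.0°): x'=0.0002, y'=-0.0260
  e−x'=0.1798;  (l²−L²−(e−x')²−y'²−z²)/2L = -0.0187
  θ2 = atan2(B,A) + arccos(C/0.4656) = 0.4365
arm 3 (φ=240.0°): x'=-0.0226, y'=0.0128
  e−x'=0.2026;  (l²−L²−(e−x')²−y'²−z²)/2L = -0.0392
  θ3 = atan2(B,A) + arccos(C/0.4749) = 0.5235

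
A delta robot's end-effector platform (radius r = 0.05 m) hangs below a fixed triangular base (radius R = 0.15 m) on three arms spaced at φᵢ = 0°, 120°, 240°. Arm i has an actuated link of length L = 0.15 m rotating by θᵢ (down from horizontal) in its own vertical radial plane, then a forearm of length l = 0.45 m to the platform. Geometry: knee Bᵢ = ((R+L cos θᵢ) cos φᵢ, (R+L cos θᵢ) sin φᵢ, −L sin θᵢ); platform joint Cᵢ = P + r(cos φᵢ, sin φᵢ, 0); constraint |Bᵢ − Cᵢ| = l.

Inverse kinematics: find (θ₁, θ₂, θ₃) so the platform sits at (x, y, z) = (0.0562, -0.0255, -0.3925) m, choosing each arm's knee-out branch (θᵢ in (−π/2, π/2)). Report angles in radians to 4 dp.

θ₁ = -0.0875, θ₂ = 0.3488, θ₃ = 0.1741

arm 1 (φ=0.0°): x'=0.0562, y'=-0.0255
  A=0.0438, B=-0.3925, C=(l²−L²−A²−y'²−z²)/(2L)=0.0779
  γ=atan2(-0.3925,0.0438)=-1.4597;  ψ=arccos(0.1973)=1.3722;  θ1=γ+ψ≈-0.0875
arm 2 (φ=120.0°): x'=-0.0502, y'=-0.0359
  e−x'=0.1502;  (l²−L²−(e−x')²−y'²−z²)/2L = 0.0070
  √(A²+B²)=0.4203;  θ2 = -1.2054+1.5542 ≈ 0.3488
arm 3 (φ=240.0°): x'=-0.0060, y'=0.0614
  A cos θ + B sin θ = C:  0.1060·cos θ + -0.3925·sin θ = 0.0364
  γ=atan2(-0.3925,0.1060)=-1.3070;  ψ=arccos(0.0896)=1.4810;  θ3=γ+ψ≈0.1741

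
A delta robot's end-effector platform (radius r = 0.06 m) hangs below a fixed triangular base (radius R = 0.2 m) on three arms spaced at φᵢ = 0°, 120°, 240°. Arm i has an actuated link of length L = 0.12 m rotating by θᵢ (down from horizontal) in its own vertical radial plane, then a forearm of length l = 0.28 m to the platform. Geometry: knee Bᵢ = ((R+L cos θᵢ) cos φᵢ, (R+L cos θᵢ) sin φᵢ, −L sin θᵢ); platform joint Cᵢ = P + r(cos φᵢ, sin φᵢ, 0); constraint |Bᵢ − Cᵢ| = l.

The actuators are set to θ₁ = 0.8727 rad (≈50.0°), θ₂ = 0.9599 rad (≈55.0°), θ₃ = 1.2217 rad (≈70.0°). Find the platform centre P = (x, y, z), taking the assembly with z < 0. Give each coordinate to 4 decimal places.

φ1=0.0°: virtual centre (0.2171, 0.0000, -0.0919), radius l
arm 2 at φ=120.0°: ρ2 = 0.2088;  O2 = (-0.1044, 0.1809, -0.0983)
φ3=240.0°: virtual centre (-0.0905, -0.1568, -0.1128), radius l
|O₂|²−|O₁|² = -0.0023;  |O₃|²−|O₁|² = -0.0101
plane₁₂: -0.6431x+0.3617y+-0.0127z = -0.0023
Cramer: x(z) = 0.0103-0.0449z;  y(z) = 0.0119-0.0447z
quadratic in z: (1.0040)z²+(0.2014)z+(-0.0270)=0, √Δ=0.3862 → z ∈ {-0.2926, 0.0920}; z = -0.2926 (taking z<0)
x = 0.0235, y = 0.0250

(0.0235, 0.0250, -0.2926)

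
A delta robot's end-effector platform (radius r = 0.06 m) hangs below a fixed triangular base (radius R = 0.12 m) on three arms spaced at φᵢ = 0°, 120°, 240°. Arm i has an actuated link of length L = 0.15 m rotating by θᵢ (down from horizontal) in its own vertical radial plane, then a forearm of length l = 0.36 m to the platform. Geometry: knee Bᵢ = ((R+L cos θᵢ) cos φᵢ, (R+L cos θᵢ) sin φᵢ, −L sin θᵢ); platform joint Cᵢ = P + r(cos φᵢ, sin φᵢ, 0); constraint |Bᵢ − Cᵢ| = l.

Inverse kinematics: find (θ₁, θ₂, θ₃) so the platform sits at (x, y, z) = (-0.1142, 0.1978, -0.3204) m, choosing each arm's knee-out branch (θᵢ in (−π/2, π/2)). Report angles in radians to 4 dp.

θ₁ = 1.1344, θ₂ = -0.2619, θ₃ = 1.1344

φ1=0.0° → target in arm frame (-0.1142, 0.1978)
  A cos θ + B sin θ = C:  0.1742·cos θ + -0.3204·sin θ = -0.2168
  θ1 = atan2(B,A) + arccos(C/0.3647) = 1.1344
rotate P by −φ2: (0.2284, 0.0000, -0.3204)
  A=-0.1684, B=-0.3204, C=(l²−L²−A²−y'²−z²)/(2L)=-0.0797
  θ2 = atan2(B,A) + arccos(C/0.3620) = -0.2619
rotate P by −φ3: (-0.1142, -0.1978, -0.3204)
  e−x'=0.1742;  (l²−L²−(e−x')²−y'²−z²)/2L = -0.2168
  γ=atan2(-0.3204,0.1742)=-1.0728;  ψ=arccos(-0.5943)=2.2073;  θ3=γ+ψ≈1.1344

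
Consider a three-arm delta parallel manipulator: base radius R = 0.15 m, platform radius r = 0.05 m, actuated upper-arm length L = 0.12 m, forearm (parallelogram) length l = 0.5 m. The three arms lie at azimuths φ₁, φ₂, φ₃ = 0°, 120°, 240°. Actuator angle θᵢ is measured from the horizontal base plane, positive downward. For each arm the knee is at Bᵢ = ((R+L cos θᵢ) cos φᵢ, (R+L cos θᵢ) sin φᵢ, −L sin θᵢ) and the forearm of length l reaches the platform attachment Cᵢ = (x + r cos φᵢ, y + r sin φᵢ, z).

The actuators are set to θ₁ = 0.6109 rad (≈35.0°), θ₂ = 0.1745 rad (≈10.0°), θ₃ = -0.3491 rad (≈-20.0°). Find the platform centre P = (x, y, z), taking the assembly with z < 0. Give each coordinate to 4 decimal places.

φ1=0.0°: virtual centre (0.1983, 0.0000, -0.0688), radius l
φ2=120.0°: virtual centre (-0.1091, 0.1889, -0.0208), radius l
φ3=240.0°: virtual centre (-0.1064, -0.1843, 0.0410), radius l
|O₂|²−|O₁|² = 0.0040;  |O₃|²−|O₁|² = 0.0029
linear system: -0.6148x+0.3779y = 0.0040−0.0960z; -0.6094x+-0.3685y = 0.0029−0.2198z
det = 0.4568;  x = -0.0056+0.2592z,  y = 0.0014+0.1677z
quadratic in z: (1.0953)z²+(0.0324)z+(-0.2037)=0, √Δ=0.9452 → z ∈ {-0.4463, 0.4167}; z = -0.4463 (taking z<0)
x = -0.1213, y = -0.0734

(-0.1213, -0.0734, -0.4463)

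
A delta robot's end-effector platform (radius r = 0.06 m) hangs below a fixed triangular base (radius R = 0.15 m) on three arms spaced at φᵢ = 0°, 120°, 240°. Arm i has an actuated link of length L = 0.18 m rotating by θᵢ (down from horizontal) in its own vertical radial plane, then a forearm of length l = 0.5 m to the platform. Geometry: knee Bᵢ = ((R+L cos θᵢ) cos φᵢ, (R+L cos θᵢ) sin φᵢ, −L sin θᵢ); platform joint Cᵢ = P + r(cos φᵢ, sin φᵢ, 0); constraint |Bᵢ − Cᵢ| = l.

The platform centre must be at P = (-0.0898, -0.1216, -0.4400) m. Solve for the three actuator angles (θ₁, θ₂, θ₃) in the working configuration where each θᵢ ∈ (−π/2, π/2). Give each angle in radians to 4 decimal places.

rotate P by −φ1: (-0.0898, -0.1216, -0.4400)
  A cos θ + B sin θ = C:  0.1798·cos θ + -0.4400·sin θ = -0.0642
  γ=atan2(-0.4400,0.1798)=-1.1829;  ψ=arccos(-0.1351)=1.7063;  θ1=γ+ψ≈0.5234
φ2=120.0° → target in arm frame (-0.0604, 0.1386)
  A cos θ + B sin θ = C:  0.1504·cos θ + -0.4400·sin θ = -0.0495
  θ2 = atan2(B,A) + arccos(C/0.4650) = 0.4361
rotate P by −φ3: (0.1502, -0.0170, -0.4400)
  A cos θ + B sin θ = C:  -0.0602·cos θ + -0.4400·sin θ = 0.0558
  θ3 = atan2(B,A) + arccos(C/0.4441) = -0.2620

θ₁ = 0.5234, θ₂ = 0.4361, θ₃ = -0.2620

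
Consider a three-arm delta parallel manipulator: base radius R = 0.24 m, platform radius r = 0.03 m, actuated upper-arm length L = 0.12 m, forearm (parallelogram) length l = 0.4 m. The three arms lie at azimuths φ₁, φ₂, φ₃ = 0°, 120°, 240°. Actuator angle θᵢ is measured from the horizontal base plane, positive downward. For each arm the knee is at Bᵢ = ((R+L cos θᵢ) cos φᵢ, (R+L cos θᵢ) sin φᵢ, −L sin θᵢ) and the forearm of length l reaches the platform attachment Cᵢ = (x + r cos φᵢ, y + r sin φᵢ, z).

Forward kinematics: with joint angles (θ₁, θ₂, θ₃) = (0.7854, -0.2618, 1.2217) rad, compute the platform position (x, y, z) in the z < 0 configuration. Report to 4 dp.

O1 = (0.2949·cos0.0°, 0.2949·sin0.0°, -0.0849) = (0.2949, 0.0000, -0.0849)
O2 = (0.3259·cos120.0°, 0.3259·sin120.0°, 0.0311) = (-0.1630, 0.2822, 0.0311)
O3 = (0.2510·cos240.0°, 0.2510·sin240.0°, -0.1128) = (-0.1255, -0.2174, -0.1128)
|O₂|²−|O₁|² = 0.0130;  |O₃|²−|O₁|² = -0.0184
[-0.9156 0.5645 0.2318]·P = 0.0130;  [-0.8408 -0.4348 -0.0558]·P = -0.0184
det = 0.8727;  x = 0.0054+0.0794z,  y = 0.0319+-0.2819z
sphere 1 gives Az²+Bz+C=0 with A=1.0858, B=0.1058, C=-0.0680;  B²−4AC=0.3065;  roots -0.3037, 0.2062;  negative root z = -0.3037
x = -0.0187, y = 0.1175

(-0.0187, 0.1175, -0.3037)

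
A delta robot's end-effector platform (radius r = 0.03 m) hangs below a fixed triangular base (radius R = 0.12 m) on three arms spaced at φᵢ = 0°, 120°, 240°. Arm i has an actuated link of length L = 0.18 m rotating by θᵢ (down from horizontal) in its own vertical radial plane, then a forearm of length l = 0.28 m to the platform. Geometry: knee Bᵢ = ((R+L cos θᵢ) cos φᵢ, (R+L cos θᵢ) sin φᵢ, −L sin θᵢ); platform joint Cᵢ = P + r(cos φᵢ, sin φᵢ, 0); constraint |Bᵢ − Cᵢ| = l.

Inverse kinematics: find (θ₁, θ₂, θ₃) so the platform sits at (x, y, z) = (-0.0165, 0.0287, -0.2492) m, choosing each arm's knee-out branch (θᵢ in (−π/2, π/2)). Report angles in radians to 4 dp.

θ₁ = 0.6978, θ₂ = 0.4362, θ₃ = 0.6983

arm 1 (φ=0.0°): x'=-0.0165, y'=0.0287
  e−x'=0.1065;  (l²−L²−(e−x')²−y'²−z²)/2L = -0.0785
  √(A²+B²)=0.2710;  θ1 = -1.1669+1.8647 ≈ 0.6978
φ2=120.0° → target in arm frame (0.0331, -0.0001)
  e−x'=0.0569;  (l²−L²−(e−x')²−y'²−z²)/2L = -0.0537
  γ=atan2(-0.2492,0.0569)=-1.3463;  ψ=arccos(-0.2101)=1.7825;  θ2=γ+ψ≈0.4362
φ3=240.0° → target in arm frame (-0.0166, -0.0286)
  A=0.1066, B=-0.2492, C=(l²−L²−A²−y'²−z²)/(2L)=-0.0786
  γ=atan2(-0.2492,0.1066)=-1.1666;  ψ=arccos(-0.2899)=1.8649;  θ3=γ+ψ≈0.6983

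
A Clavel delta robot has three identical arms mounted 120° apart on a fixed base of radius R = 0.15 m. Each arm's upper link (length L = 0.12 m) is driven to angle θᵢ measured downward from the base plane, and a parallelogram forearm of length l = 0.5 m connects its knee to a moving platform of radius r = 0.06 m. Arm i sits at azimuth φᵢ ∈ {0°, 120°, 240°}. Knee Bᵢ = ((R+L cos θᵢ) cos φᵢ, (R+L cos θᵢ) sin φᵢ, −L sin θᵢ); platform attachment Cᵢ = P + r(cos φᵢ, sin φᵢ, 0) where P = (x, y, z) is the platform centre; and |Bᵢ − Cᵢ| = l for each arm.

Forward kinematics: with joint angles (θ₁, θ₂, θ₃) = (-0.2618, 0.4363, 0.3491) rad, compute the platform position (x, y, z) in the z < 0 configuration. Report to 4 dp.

arm 1 at φ=0.0°: (R−r)+L cos θ1 = 0.2059;  S1 = (0.2059, 0.0000, 0.0311)
φ2=120.0°: virtual centre (-0.0994, 0.1721, -0.0507), radius l
φ3=240.0°: virtual centre (-0.1014, -0.1756, -0.0410), radius l
|S₂|²−|S₁|² = -0.0013;  |S₃|²−|S₁|² = -0.0006
plane₁₂: -0.6106x+0.3443y+-0.1635z = -0.0013
det = 0.4260;  x = 0.0015+-0.2514z,  y = -0.0010+0.0292z
sphere 1 gives Az²+Bz+C=0 with A=1.0640, B=0.0406, C=-0.2073;  B²−4AC=0.8838;  roots -0.4608, 0.4227;  negative root z = -0.4608
x = 0.1173, y = -0.0145

(0.1173, -0.0145, -0.4608)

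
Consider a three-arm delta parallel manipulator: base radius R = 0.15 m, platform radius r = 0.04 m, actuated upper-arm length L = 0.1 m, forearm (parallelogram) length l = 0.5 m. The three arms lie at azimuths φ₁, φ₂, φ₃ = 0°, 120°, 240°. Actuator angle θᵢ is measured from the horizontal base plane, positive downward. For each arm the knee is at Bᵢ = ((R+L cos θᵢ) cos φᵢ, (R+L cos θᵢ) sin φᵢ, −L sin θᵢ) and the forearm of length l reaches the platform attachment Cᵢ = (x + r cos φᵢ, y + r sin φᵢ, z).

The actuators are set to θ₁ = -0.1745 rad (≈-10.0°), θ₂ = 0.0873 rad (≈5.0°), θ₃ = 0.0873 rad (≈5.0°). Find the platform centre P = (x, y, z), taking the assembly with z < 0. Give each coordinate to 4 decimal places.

arm 1 at φ=0.0°: ρ1 = 0.2085;  O1 = (0.2085, 0.0000, 0.0174)
O2 = (0.2096·cos120.0°, 0.2096·sin120.0°, -0.0087) = (-0.1048, 0.1815, -0.0087)
φ3=240.0°: virtual centre (-0.1048, -0.1815, -0.0087), radius l
subtract pairs → two planes through P
plane₁₂: -0.6266x+0.3631y+-0.0522z = 0.0003
det = 0.4550;  x = -0.0004+-0.0832z,  y = 0.0000+0.0000z
quadratic in z: (1.0069)z²+(0.0001)z+(-0.2061)=0, √Δ=0.9110 → z ∈ {-0.4524, 0.4524}; z = -0.4524 (taking z<0)
x = 0.0373, y = 0.0000

(0.0373, 0.0000, -0.4524)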